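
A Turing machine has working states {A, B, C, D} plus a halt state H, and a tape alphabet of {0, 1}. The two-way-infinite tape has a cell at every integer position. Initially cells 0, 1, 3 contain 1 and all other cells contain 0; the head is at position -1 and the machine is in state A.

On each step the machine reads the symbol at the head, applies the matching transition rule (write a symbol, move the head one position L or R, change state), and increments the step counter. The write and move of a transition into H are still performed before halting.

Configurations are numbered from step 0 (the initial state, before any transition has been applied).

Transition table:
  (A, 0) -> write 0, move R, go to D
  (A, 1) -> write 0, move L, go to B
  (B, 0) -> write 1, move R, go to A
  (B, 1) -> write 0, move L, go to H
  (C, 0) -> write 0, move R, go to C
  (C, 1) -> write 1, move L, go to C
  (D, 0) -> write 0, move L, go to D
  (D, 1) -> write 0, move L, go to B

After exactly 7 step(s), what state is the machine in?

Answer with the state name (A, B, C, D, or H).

Step 1: in state A at pos -1, read 0 -> (A,0)->write 0,move R,goto D. Now: state=D, head=0, tape[-2..4]=0011010 (head:   ^)
Step 2: in state D at pos 0, read 1 -> (D,1)->write 0,move L,goto B. Now: state=B, head=-1, tape[-2..4]=0001010 (head:  ^)
Step 3: in state B at pos -1, read 0 -> (B,0)->write 1,move R,goto A. Now: state=A, head=0, tape[-2..4]=0101010 (head:   ^)
Step 4: in state A at pos 0, read 0 -> (A,0)->write 0,move R,goto D. Now: state=D, head=1, tape[-2..4]=0101010 (head:    ^)
Step 5: in state D at pos 1, read 1 -> (D,1)->write 0,move L,goto B. Now: state=B, head=0, tape[-2..4]=0100010 (head:   ^)
Step 6: in state B at pos 0, read 0 -> (B,0)->write 1,move R,goto A. Now: state=A, head=1, tape[-2..4]=0110010 (head:    ^)
Step 7: in state A at pos 1, read 0 -> (A,0)->write 0,move R,goto D. Now: state=D, head=2, tape[-2..4]=0110010 (head:     ^)

Answer: D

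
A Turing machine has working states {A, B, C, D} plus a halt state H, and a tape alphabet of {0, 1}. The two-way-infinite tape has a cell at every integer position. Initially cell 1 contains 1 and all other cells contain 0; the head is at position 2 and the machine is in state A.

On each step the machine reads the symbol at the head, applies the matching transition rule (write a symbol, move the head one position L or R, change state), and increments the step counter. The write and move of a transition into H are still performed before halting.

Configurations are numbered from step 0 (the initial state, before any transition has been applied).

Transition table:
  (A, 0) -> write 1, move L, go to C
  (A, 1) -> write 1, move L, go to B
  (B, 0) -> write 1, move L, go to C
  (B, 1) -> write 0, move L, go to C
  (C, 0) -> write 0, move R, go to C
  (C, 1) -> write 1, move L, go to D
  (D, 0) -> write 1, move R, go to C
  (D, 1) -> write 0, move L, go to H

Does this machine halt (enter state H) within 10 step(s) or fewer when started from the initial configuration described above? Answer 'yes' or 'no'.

Answer: yes

Derivation:
Step 1: in state A at pos 2, read 0 -> (A,0)->write 1,move L,goto C. Now: state=C, head=1, tape[0..3]=0110 (head:  ^)
Step 2: in state C at pos 1, read 1 -> (C,1)->write 1,move L,goto D. Now: state=D, head=0, tape[-1..3]=00110 (head:  ^)
Step 3: in state D at pos 0, read 0 -> (D,0)->write 1,move R,goto C. Now: state=C, head=1, tape[-1..3]=01110 (head:   ^)
Step 4: in state C at pos 1, read 1 -> (C,1)->write 1,move L,goto D. Now: state=D, head=0, tape[-1..3]=01110 (head:  ^)
Step 5: in state D at pos 0, read 1 -> (D,1)->write 0,move L,goto H. Now: state=H, head=-1, tape[-2..3]=000110 (head:  ^)
State H reached at step 5; 5 <= 10 -> yes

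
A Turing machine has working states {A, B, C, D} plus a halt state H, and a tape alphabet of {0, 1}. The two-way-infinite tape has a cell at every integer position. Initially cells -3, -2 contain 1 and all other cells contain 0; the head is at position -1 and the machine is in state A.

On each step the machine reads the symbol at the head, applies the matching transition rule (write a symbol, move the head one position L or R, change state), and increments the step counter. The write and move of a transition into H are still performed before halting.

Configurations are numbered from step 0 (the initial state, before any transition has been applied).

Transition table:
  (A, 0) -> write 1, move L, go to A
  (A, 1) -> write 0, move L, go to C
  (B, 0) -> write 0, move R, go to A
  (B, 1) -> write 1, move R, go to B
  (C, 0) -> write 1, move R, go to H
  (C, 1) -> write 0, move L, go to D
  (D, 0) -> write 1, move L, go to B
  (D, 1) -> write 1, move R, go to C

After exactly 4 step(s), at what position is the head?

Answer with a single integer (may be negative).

Step 1: in state A at pos -1, read 0 -> (A,0)->write 1,move L,goto A. Now: state=A, head=-2, tape[-4..0]=01110 (head:   ^)
Step 2: in state A at pos -2, read 1 -> (A,1)->write 0,move L,goto C. Now: state=C, head=-3, tape[-4..0]=01010 (head:  ^)
Step 3: in state C at pos -3, read 1 -> (C,1)->write 0,move L,goto D. Now: state=D, head=-4, tape[-5..0]=000010 (head:  ^)
Step 4: in state D at pos -4, read 0 -> (D,0)->write 1,move L,goto B. Now: state=B, head=-5, tape[-6..0]=0010010 (head:  ^)

Answer: -5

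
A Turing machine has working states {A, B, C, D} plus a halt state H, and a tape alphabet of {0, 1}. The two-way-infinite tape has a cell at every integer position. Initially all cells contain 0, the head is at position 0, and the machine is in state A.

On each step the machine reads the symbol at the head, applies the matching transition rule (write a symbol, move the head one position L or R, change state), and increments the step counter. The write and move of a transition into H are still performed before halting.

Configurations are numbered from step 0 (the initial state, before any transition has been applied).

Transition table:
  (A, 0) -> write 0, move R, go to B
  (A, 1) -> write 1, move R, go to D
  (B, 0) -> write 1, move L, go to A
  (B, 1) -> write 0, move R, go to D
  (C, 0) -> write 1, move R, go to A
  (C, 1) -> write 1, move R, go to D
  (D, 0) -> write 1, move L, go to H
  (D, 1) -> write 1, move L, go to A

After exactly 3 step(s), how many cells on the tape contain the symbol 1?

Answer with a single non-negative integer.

Answer: 1

Derivation:
Step 1: in state A at pos 0, read 0 -> (A,0)->write 0,move R,goto B. Now: state=B, head=1, tape[-1..2]=0000 (head:   ^)
Step 2: in state B at pos 1, read 0 -> (B,0)->write 1,move L,goto A. Now: state=A, head=0, tape[-1..2]=0010 (head:  ^)
Step 3: in state A at pos 0, read 0 -> (A,0)->write 0,move R,goto B. Now: state=B, head=1, tape[-1..2]=0010 (head:   ^)
Cells containing 1 after step 3: {1} -> 1 cell(s)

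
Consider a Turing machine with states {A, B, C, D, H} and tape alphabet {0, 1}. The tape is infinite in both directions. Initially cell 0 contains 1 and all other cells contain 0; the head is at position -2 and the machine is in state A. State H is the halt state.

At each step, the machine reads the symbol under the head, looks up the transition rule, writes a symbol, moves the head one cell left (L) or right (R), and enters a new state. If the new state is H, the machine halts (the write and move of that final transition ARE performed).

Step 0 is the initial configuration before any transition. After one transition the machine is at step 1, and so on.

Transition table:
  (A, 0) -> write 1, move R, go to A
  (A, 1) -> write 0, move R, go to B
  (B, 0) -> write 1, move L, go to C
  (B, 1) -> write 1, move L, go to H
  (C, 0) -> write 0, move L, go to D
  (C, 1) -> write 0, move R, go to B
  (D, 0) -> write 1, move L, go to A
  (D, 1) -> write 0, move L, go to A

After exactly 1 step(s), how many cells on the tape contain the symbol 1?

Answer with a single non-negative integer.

Answer: 2

Derivation:
Step 1: in state A at pos -2, read 0 -> (A,0)->write 1,move R,goto A. Now: state=A, head=-1, tape[-3..1]=01010 (head:   ^)
Cells containing 1 after step 1: {-2, 0} -> 2 cell(s)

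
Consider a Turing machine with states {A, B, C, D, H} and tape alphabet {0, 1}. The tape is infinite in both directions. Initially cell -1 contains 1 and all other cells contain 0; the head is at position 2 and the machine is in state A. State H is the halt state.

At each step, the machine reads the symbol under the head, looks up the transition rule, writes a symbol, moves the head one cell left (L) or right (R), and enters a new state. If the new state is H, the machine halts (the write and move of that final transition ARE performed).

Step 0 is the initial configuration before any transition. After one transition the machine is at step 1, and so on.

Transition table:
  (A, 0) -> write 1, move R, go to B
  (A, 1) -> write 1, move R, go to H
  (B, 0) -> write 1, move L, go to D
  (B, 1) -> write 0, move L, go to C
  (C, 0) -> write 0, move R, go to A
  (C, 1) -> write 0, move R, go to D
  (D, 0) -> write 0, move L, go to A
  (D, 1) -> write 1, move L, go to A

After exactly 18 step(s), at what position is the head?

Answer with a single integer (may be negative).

Step 1: in state A at pos 2, read 0 -> (A,0)->write 1,move R,goto B. Now: state=B, head=3, tape[-2..4]=0100100 (head:      ^)
Step 2: in state B at pos 3, read 0 -> (B,0)->write 1,move L,goto D. Now: state=D, head=2, tape[-2..4]=0100110 (head:     ^)
Step 3: in state D at pos 2, read 1 -> (D,1)->write 1,move L,goto A. Now: state=A, head=1, tape[-2..4]=0100110 (head:    ^)
Step 4: in state A at pos 1, read 0 -> (A,0)->write 1,move R,goto B. Now: state=B, head=2, tape[-2..4]=0101110 (head:     ^)
Step 5: in state B at pos 2, read 1 -> (B,1)->write 0,move L,goto C. Now: state=C, head=1, tape[-2..4]=0101010 (head:    ^)
Step 6: in state C at pos 1, read 1 -> (C,1)->write 0,move R,goto D. Now: state=D, head=2, tape[-2..4]=0100010 (head:     ^)
Step 7: in state D at pos 2, read 0 -> (D,0)->write 0,move L,goto A. Now: state=A, head=1, tape[-2..4]=0100010 (head:    ^)
Step 8: in state A at pos 1, read 0 -> (A,0)->write 1,move R,goto B. Now: state=B, head=2, tape[-2..4]=0101010 (head:     ^)
Step 9: in state B at pos 2, read 0 -> (B,0)->write 1,move L,goto D. Now: state=D, head=1, tape[-2..4]=0101110 (head:    ^)
Step 10: in state D at pos 1, read 1 -> (D,1)->write 1,move L,goto A. Now: state=A, head=0, tape[-2..4]=0101110 (head:   ^)
Step 11: in state A at pos 0, read 0 -> (A,0)->write 1,move R,goto B. Now: state=B, head=1, tape[-2..4]=0111110 (head:    ^)
Step 12: in state B at pos 1, read 1 -> (B,1)->write 0,move L,goto C. Now: state=C, head=0, tape[-2..4]=0110110 (head:   ^)
Step 13: in state C at pos 0, read 1 -> (C,1)->write 0,move R,goto D. Now: state=D, head=1, tape[-2..4]=0100110 (head:    ^)
Step 14: in state D at pos 1, read 0 -> (D,0)->write 0,move L,goto A. Now: state=A, head=0, tape[-2..4]=0100110 (head:   ^)
Step 15: in state A at pos 0, read 0 -> (A,0)->write 1,move R,goto B. Now: state=B, head=1, tape[-2..4]=0110110 (head:    ^)
Step 16: in state B at pos 1, read 0 -> (B,0)->write 1,move L,goto D. Now: state=D, head=0, tape[-2..4]=0111110 (head:   ^)
Step 17: in state D at pos 0, read 1 -> (D,1)->write 1,move L,goto A. Now: state=A, head=-1, tape[-2..4]=0111110 (head:  ^)
Step 18: in state A at pos -1, read 1 -> (A,1)->write 1,move R,goto H. Now: state=H, head=0, tape[-2..4]=0111110 (head:   ^)

Answer: 0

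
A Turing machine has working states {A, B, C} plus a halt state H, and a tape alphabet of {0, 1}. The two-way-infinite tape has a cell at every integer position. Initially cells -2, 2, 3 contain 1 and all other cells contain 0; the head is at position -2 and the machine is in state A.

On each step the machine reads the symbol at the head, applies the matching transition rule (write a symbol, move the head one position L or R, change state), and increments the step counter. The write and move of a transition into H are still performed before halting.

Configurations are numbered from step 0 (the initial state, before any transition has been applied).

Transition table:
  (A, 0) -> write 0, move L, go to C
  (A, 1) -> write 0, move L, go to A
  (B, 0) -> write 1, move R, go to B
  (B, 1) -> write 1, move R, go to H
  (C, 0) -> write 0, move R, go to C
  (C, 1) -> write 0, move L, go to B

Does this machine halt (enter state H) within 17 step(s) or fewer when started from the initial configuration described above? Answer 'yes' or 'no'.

Step 1: in state A at pos -2, read 1 -> (A,1)->write 0,move L,goto A. Now: state=A, head=-3, tape[-4..4]=000000110 (head:  ^)
Step 2: in state A at pos -3, read 0 -> (A,0)->write 0,move L,goto C. Now: state=C, head=-4, tape[-5..4]=0000000110 (head:  ^)
Step 3: in state C at pos -4, read 0 -> (C,0)->write 0,move R,goto C. Now: state=C, head=-3, tape[-5..4]=0000000110 (head:   ^)
Step 4: in state C at pos -3, read 0 -> (C,0)->write 0,move R,goto C. Now: state=C, head=-2, tape[-5..4]=0000000110 (head:    ^)
Step 5: in state C at pos -2, read 0 -> (C,0)->write 0,move R,goto C. Now: state=C, head=-1, tape[-5..4]=0000000110 (head:     ^)
Step 6: in state C at pos -1, read 0 -> (C,0)->write 0,move R,goto C. Now: state=C, head=0, tape[-5..4]=0000000110 (head:      ^)
Step 7: in state C at pos 0, read 0 -> (C,0)->write 0,move R,goto C. Now: state=C, head=1, tape[-5..4]=0000000110 (head:       ^)
Step 8: in state C at pos 1, read 0 -> (C,0)->write 0,move R,goto C. Now: state=C, head=2, tape[-5..4]=0000000110 (head:        ^)
Step 9: in state C at pos 2, read 1 -> (C,1)->write 0,move L,goto B. Now: state=B, head=1, tape[-5..4]=0000000010 (head:       ^)
Step 10: in state B at pos 1, read 0 -> (B,0)->write 1,move R,goto B. Now: state=B, head=2, tape[-5..4]=0000001010 (head:        ^)
Step 11: in state B at pos 2, read 0 -> (B,0)->write 1,move R,goto B. Now: state=B, head=3, tape[-5..4]=0000001110 (head:         ^)
Step 12: in state B at pos 3, read 1 -> (B,1)->write 1,move R,goto H. Now: state=H, head=4, tape[-5..5]=00000011100 (head:          ^)
State H reached at step 12; 12 <= 17 -> yes

Answer: yes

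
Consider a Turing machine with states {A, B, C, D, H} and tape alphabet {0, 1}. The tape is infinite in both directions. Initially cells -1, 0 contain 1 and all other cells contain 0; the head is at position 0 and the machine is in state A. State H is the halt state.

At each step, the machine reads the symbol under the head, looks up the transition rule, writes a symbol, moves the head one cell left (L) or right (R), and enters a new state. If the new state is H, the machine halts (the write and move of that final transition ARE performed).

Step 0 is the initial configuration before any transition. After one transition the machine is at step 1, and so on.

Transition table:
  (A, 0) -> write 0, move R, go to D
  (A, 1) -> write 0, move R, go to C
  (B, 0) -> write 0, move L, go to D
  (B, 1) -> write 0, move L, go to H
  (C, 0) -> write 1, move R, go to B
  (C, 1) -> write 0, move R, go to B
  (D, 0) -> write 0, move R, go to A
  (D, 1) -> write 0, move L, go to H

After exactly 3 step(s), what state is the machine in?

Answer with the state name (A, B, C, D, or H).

Step 1: in state A at pos 0, read 1 -> (A,1)->write 0,move R,goto C. Now: state=C, head=1, tape[-2..2]=01000 (head:    ^)
Step 2: in state C at pos 1, read 0 -> (C,0)->write 1,move R,goto B. Now: state=B, head=2, tape[-2..3]=010100 (head:     ^)
Step 3: in state B at pos 2, read 0 -> (B,0)->write 0,move L,goto D. Now: state=D, head=1, tape[-2..3]=010100 (head:    ^)

Answer: D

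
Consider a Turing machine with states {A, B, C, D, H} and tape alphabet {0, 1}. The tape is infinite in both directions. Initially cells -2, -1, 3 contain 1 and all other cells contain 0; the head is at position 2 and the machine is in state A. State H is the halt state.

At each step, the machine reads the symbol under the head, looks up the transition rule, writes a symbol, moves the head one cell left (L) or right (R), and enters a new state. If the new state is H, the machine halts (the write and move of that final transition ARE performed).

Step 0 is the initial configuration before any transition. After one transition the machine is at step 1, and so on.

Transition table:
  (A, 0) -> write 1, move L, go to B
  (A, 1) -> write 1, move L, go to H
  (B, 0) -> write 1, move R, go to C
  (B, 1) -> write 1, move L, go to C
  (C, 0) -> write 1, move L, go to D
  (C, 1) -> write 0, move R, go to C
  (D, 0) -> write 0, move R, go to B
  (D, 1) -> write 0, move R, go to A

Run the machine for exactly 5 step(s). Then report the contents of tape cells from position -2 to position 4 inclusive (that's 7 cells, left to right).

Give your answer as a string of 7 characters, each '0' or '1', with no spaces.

Step 1: in state A at pos 2, read 0 -> (A,0)->write 1,move L,goto B. Now: state=B, head=1, tape[-3..4]=01100110 (head:     ^)
Step 2: in state B at pos 1, read 0 -> (B,0)->write 1,move R,goto C. Now: state=C, head=2, tape[-3..4]=01101110 (head:      ^)
Step 3: in state C at pos 2, read 1 -> (C,1)->write 0,move R,goto C. Now: state=C, head=3, tape[-3..4]=01101010 (head:       ^)
Step 4: in state C at pos 3, read 1 -> (C,1)->write 0,move R,goto C. Now: state=C, head=4, tape[-3..5]=011010000 (head:        ^)
Step 5: in state C at pos 4, read 0 -> (C,0)->write 1,move L,goto D. Now: state=D, head=3, tape[-3..5]=011010010 (head:       ^)

Answer: 1101001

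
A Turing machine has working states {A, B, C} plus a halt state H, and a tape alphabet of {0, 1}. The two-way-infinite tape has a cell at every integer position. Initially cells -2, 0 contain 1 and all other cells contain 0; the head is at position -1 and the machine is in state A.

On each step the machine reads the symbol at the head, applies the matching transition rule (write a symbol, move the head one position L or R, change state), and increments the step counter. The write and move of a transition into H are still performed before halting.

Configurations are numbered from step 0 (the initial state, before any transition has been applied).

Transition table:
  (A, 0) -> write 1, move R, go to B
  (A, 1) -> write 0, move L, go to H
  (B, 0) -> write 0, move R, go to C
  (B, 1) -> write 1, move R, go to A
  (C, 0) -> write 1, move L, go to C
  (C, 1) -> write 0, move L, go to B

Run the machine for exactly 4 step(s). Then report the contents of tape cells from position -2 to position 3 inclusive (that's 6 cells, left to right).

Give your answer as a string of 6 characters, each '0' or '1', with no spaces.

Answer: 111100

Derivation:
Step 1: in state A at pos -1, read 0 -> (A,0)->write 1,move R,goto B. Now: state=B, head=0, tape[-3..1]=01110 (head:    ^)
Step 2: in state B at pos 0, read 1 -> (B,1)->write 1,move R,goto A. Now: state=A, head=1, tape[-3..2]=011100 (head:     ^)
Step 3: in state A at pos 1, read 0 -> (A,0)->write 1,move R,goto B. Now: state=B, head=2, tape[-3..3]=0111100 (head:      ^)
Step 4: in state B at pos 2, read 0 -> (B,0)->write 0,move R,goto C. Now: state=C, head=3, tape[-3..4]=01111000 (head:       ^)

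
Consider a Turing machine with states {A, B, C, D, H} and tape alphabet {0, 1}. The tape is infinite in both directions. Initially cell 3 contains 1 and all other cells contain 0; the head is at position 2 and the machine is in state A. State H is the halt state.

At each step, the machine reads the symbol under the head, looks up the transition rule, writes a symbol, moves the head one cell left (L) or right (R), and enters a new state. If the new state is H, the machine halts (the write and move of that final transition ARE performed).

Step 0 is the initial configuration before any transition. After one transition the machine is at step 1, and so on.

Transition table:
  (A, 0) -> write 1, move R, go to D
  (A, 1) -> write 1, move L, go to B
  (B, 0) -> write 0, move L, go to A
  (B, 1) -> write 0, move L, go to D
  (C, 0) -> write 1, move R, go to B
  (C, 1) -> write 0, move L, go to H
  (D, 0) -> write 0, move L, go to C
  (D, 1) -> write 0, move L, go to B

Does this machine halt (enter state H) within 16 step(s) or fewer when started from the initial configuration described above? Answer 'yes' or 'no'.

Answer: yes

Derivation:
Step 1: in state A at pos 2, read 0 -> (A,0)->write 1,move R,goto D. Now: state=D, head=3, tape[1..4]=0110 (head:   ^)
Step 2: in state D at pos 3, read 1 -> (D,1)->write 0,move L,goto B. Now: state=B, head=2, tape[1..4]=0100 (head:  ^)
Step 3: in state B at pos 2, read 1 -> (B,1)->write 0,move L,goto D. Now: state=D, head=1, tape[0..4]=00000 (head:  ^)
Step 4: in state D at pos 1, read 0 -> (D,0)->write 0,move L,goto C. Now: state=C, head=0, tape[-1..4]=000000 (head:  ^)
Step 5: in state C at pos 0, read 0 -> (C,0)->write 1,move R,goto B. Now: state=B, head=1, tape[-1..4]=010000 (head:   ^)
Step 6: in state B at pos 1, read 0 -> (B,0)->write 0,move L,goto A. Now: state=A, head=0, tape[-1..4]=010000 (head:  ^)
Step 7: in state A at pos 0, read 1 -> (A,1)->write 1,move L,goto B. Now: state=B, head=-1, tape[-2..4]=0010000 (head:  ^)
Step 8: in state B at pos -1, read 0 -> (B,0)->write 0,move L,goto A. Now: state=A, head=-2, tape[-3..4]=00010000 (head:  ^)
Step 9: in state A at pos -2, read 0 -> (A,0)->write 1,move R,goto D. Now: state=D, head=-1, tape[-3..4]=01010000 (head:   ^)
Step 10: in state D at pos -1, read 0 -> (D,0)->write 0,move L,goto C. Now: state=C, head=-2, tape[-3..4]=01010000 (head:  ^)
Step 11: in state C at pos -2, read 1 -> (C,1)->write 0,move L,goto H. Now: state=H, head=-3, tape[-4..4]=000010000 (head:  ^)
State H reached at step 11; 11 <= 16 -> yes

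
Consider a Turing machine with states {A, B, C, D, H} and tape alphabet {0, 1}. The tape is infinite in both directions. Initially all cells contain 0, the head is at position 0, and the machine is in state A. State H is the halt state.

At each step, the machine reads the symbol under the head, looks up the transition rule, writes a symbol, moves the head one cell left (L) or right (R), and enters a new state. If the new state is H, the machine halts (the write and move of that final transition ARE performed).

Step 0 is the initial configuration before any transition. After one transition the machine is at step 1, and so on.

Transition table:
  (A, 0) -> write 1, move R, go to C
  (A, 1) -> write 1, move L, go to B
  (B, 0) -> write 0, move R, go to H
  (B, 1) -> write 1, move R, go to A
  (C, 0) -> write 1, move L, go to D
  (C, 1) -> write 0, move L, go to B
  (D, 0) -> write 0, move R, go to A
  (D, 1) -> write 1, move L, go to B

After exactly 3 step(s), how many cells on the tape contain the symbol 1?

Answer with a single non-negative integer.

Step 1: in state A at pos 0, read 0 -> (A,0)->write 1,move R,goto C. Now: state=C, head=1, tape[-1..2]=0100 (head:   ^)
Step 2: in state C at pos 1, read 0 -> (C,0)->write 1,move L,goto D. Now: state=D, head=0, tape[-1..2]=0110 (head:  ^)
Step 3: in state D at pos 0, read 1 -> (D,1)->write 1,move L,goto B. Now: state=B, head=-1, tape[-2..2]=00110 (head:  ^)
Cells containing 1 after step 3: {0, 1} -> 2 cell(s)

Answer: 2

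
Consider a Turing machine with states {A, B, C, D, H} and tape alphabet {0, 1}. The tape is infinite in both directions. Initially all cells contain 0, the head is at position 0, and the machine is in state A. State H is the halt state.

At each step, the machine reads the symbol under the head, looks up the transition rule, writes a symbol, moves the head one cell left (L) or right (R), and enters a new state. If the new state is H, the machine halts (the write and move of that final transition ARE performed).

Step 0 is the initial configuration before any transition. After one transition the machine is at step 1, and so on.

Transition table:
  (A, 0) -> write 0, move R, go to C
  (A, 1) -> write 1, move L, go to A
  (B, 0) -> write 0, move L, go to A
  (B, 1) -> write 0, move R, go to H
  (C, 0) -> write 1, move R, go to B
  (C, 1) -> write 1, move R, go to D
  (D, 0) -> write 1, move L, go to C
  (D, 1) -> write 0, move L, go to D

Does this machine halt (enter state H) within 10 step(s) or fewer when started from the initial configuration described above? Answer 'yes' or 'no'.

Answer: no

Derivation:
Step 1: in state A at pos 0, read 0 -> (A,0)->write 0,move R,goto C. Now: state=C, head=1, tape[-1..2]=0000 (head:   ^)
Step 2: in state C at pos 1, read 0 -> (C,0)->write 1,move R,goto B. Now: state=B, head=2, tape[-1..3]=00100 (head:    ^)
Step 3: in state B at pos 2, read 0 -> (B,0)->write 0,move L,goto A. Now: state=A, head=1, tape[-1..3]=00100 (head:   ^)
Step 4: in state A at pos 1, read 1 -> (A,1)->write 1,move L,goto A. Now: state=A, head=0, tape[-1..3]=00100 (head:  ^)
Step 5: in state A at pos 0, read 0 -> (A,0)->write 0,move R,goto C. Now: state=C, head=1, tape[-1..3]=00100 (head:   ^)
Step 6: in state C at pos 1, read 1 -> (C,1)->write 1,move R,goto D. Now: state=D, head=2, tape[-1..3]=00100 (head:    ^)
Step 7: in state D at pos 2, read 0 -> (D,0)->write 1,move L,goto C. Now: state=C, head=1, tape[-1..3]=00110 (head:   ^)
Step 8: in state C at pos 1, read 1 -> (C,1)->write 1,move R,goto D. Now: state=D, head=2, tape[-1..3]=00110 (head:    ^)
Step 9: in state D at pos 2, read 1 -> (D,1)->write 0,move L,goto D. Now: state=D, head=1, tape[-1..3]=00100 (head:   ^)
Step 10: in state D at pos 1, read 1 -> (D,1)->write 0,move L,goto D. Now: state=D, head=0, tape[-1..3]=00000 (head:  ^)
After 10 step(s): state = D (not H) -> not halted within 10 -> no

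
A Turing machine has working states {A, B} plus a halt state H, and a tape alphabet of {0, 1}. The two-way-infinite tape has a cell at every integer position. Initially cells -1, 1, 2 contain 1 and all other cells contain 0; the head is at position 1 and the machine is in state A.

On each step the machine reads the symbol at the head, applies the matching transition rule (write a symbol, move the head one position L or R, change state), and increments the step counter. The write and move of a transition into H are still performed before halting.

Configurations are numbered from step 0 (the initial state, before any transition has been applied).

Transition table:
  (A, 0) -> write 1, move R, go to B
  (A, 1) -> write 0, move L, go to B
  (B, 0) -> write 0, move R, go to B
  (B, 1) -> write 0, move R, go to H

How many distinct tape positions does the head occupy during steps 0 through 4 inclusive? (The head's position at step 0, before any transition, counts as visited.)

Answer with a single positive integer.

Step 1: in state A at pos 1, read 1 -> (A,1)->write 0,move L,goto B. Now: state=B, head=0, tape[-2..3]=010010 (head:   ^)
Step 2: in state B at pos 0, read 0 -> (B,0)->write 0,move R,goto B. Now: state=B, head=1, tape[-2..3]=010010 (head:    ^)
Step 3: in state B at pos 1, read 0 -> (B,0)->write 0,move R,goto B. Now: state=B, head=2, tape[-2..3]=010010 (head:     ^)
Step 4: in state B at pos 2, read 1 -> (B,1)->write 0,move R,goto H. Now: state=H, head=3, tape[-2..4]=0100000 (head:      ^)
Head positions at steps 0..4: starting at 1, distinct positions visited = {0, 1, 2, 3} -> 4 position(s)

Answer: 4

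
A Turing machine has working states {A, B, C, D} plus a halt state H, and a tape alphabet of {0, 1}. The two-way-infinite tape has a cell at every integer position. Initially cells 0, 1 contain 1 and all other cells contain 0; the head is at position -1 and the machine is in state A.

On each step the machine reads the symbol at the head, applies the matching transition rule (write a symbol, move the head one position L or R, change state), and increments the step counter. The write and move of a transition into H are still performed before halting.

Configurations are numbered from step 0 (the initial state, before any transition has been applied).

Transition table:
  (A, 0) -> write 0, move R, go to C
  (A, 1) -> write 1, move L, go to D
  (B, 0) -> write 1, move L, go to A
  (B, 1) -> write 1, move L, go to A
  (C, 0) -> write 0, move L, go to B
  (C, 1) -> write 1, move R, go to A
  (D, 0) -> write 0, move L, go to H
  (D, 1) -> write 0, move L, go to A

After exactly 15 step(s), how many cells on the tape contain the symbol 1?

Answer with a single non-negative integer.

Step 1: in state A at pos -1, read 0 -> (A,0)->write 0,move R,goto C. Now: state=C, head=0, tape[-2..2]=00110 (head:   ^)
Step 2: in state C at pos 0, read 1 -> (C,1)->write 1,move R,goto A. Now: state=A, head=1, tape[-2..2]=00110 (head:    ^)
Step 3: in state A at pos 1, read 1 -> (A,1)->write 1,move L,goto D. Now: state=D, head=0, tape[-2..2]=00110 (head:   ^)
Step 4: in state D at pos 0, read 1 -> (D,1)->write 0,move L,goto A. Now: state=A, head=-1, tape[-2..2]=00010 (head:  ^)
Step 5: in state A at pos -1, read 0 -> (A,0)->write 0,move R,goto C. Now: state=C, head=0, tape[-2..2]=00010 (head:   ^)
Step 6: in state C at pos 0, read 0 -> (C,0)->write 0,move L,goto B. Now: state=B, head=-1, tape[-2..2]=00010 (head:  ^)
Step 7: in state B at pos -1, read 0 -> (B,0)->write 1,move L,goto A. Now: state=A, head=-2, tape[-3..2]=001010 (head:  ^)
Step 8: in state A at pos -2, read 0 -> (A,0)->write 0,move R,goto C. Now: state=C, head=-1, tape[-3..2]=001010 (head:   ^)
Step 9: in state C at pos -1, read 1 -> (C,1)->write 1,move R,goto A. Now: state=A, head=0, tape[-3..2]=001010 (head:    ^)
Step 10: in state A at pos 0, read 0 -> (A,0)->write 0,move R,goto C. Now: state=C, head=1, tape[-3..2]=001010 (head:     ^)
Step 11: in state C at pos 1, read 1 -> (C,1)->write 1,move R,goto A. Now: state=A, head=2, tape[-3..3]=0010100 (head:      ^)
Step 12: in state A at pos 2, read 0 -> (A,0)->write 0,move R,goto C. Now: state=C, head=3, tape[-3..4]=00101000 (head:       ^)
Step 13: in state C at pos 3, read 0 -> (C,0)->write 0,move L,goto B. Now: state=B, head=2, tape[-3..4]=00101000 (head:      ^)
Step 14: in state B at pos 2, read 0 -> (B,0)->write 1,move L,goto A. Now: state=A, head=1, tape[-3..4]=00101100 (head:     ^)
Step 15: in state A at pos 1, read 1 -> (A,1)->write 1,move L,goto D. Now: state=D, head=0, tape[-3..4]=00101100 (head:    ^)
Cells containing 1 after step 15: {-1, 1, 2} -> 3 cell(s)

Answer: 3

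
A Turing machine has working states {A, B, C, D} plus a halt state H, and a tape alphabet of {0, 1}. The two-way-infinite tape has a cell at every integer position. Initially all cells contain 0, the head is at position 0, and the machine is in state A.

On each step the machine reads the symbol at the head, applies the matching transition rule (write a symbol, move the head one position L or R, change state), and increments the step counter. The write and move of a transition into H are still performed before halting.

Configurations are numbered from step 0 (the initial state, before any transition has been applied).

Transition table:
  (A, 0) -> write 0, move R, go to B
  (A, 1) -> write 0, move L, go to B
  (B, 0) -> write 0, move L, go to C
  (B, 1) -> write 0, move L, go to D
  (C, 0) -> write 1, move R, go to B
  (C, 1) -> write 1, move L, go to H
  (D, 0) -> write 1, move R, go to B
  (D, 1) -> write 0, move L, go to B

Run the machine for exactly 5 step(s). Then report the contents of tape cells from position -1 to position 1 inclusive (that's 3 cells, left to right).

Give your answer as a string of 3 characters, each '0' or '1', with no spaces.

Step 1: in state A at pos 0, read 0 -> (A,0)->write 0,move R,goto B. Now: state=B, head=1, tape[-1..2]=0000 (head:   ^)
Step 2: in state B at pos 1, read 0 -> (B,0)->write 0,move L,goto C. Now: state=C, head=0, tape[-1..2]=0000 (head:  ^)
Step 3: in state C at pos 0, read 0 -> (C,0)->write 1,move R,goto B. Now: state=B, head=1, tape[-1..2]=0100 (head:   ^)
Step 4: in state B at pos 1, read 0 -> (B,0)->write 0,move L,goto C. Now: state=C, head=0, tape[-1..2]=0100 (head:  ^)
Step 5: in state C at pos 0, read 1 -> (C,1)->write 1,move L,goto H. Now: state=H, head=-1, tape[-2..2]=00100 (head:  ^)

Answer: 010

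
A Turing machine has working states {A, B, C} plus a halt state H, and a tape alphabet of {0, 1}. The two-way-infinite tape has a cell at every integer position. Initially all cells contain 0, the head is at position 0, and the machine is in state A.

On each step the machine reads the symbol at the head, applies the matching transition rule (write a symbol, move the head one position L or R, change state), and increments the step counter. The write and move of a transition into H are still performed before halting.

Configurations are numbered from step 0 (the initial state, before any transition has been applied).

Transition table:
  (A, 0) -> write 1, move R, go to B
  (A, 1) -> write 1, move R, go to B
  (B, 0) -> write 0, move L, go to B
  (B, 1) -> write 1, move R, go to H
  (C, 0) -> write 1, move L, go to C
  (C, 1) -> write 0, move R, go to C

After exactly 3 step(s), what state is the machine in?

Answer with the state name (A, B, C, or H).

Answer: H

Derivation:
Step 1: in state A at pos 0, read 0 -> (A,0)->write 1,move R,goto B. Now: state=B, head=1, tape[-1..2]=0100 (head:   ^)
Step 2: in state B at pos 1, read 0 -> (B,0)->write 0,move L,goto B. Now: state=B, head=0, tape[-1..2]=0100 (head:  ^)
Step 3: in state B at pos 0, read 1 -> (B,1)->write 1,move R,goto H. Now: state=H, head=1, tape[-1..2]=0100 (head:   ^)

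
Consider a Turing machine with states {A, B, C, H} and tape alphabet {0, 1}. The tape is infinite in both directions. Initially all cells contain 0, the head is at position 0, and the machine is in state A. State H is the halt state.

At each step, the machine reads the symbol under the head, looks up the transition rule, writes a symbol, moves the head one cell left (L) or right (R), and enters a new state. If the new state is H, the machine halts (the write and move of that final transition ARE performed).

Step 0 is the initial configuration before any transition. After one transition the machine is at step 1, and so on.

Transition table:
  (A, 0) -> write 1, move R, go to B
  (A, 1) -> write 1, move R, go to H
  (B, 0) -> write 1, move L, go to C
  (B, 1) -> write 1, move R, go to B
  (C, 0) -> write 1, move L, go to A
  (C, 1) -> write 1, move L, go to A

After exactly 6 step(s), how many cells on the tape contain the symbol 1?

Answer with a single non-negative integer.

Answer: 3

Derivation:
Step 1: in state A at pos 0, read 0 -> (A,0)->write 1,move R,goto B. Now: state=B, head=1, tape[-1..2]=0100 (head:   ^)
Step 2: in state B at pos 1, read 0 -> (B,0)->write 1,move L,goto C. Now: state=C, head=0, tape[-1..2]=0110 (head:  ^)
Step 3: in state C at pos 0, read 1 -> (C,1)->write 1,move L,goto A. Now: state=A, head=-1, tape[-2..2]=00110 (head:  ^)
Step 4: in state A at pos -1, read 0 -> (A,0)->write 1,move R,goto B. Now: state=B, head=0, tape[-2..2]=01110 (head:   ^)
Step 5: in state B at pos 0, read 1 -> (B,1)->write 1,move R,goto B. Now: state=B, head=1, tape[-2..2]=01110 (head:    ^)
Step 6: in state B at pos 1, read 1 -> (B,1)->write 1,move R,goto B. Now: state=B, head=2, tape[-2..3]=011100 (head:     ^)
Cells containing 1 after step 6: {-1, 0, 1} -> 3 cell(s)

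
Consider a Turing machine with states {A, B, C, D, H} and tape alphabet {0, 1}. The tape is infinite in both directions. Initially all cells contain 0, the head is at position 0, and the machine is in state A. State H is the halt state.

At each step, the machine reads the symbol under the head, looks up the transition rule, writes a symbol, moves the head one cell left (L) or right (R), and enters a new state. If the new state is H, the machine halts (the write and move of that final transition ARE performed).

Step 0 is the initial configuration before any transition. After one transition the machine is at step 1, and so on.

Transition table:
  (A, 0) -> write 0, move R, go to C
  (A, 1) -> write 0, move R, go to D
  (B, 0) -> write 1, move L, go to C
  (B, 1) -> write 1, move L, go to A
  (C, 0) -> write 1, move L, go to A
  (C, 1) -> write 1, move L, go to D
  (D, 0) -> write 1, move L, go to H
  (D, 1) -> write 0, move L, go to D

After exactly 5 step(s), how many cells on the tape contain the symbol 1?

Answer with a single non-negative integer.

Step 1: in state A at pos 0, read 0 -> (A,0)->write 0,move R,goto C. Now: state=C, head=1, tape[-1..2]=0000 (head:   ^)
Step 2: in state C at pos 1, read 0 -> (C,0)->write 1,move L,goto A. Now: state=A, head=0, tape[-1..2]=0010 (head:  ^)
Step 3: in state A at pos 0, read 0 -> (A,0)->write 0,move R,goto C. Now: state=C, head=1, tape[-1..2]=0010 (head:   ^)
Step 4: in state C at pos 1, read 1 -> (C,1)->write 1,move L,goto D. Now: state=D, head=0, tape[-1..2]=0010 (head:  ^)
Step 5: in state D at pos 0, read 0 -> (D,0)->write 1,move L,goto H. Now: state=H, head=-1, tape[-2..2]=00110 (head:  ^)
Cells containing 1 after step 5: {0, 1} -> 2 cell(s)

Answer: 2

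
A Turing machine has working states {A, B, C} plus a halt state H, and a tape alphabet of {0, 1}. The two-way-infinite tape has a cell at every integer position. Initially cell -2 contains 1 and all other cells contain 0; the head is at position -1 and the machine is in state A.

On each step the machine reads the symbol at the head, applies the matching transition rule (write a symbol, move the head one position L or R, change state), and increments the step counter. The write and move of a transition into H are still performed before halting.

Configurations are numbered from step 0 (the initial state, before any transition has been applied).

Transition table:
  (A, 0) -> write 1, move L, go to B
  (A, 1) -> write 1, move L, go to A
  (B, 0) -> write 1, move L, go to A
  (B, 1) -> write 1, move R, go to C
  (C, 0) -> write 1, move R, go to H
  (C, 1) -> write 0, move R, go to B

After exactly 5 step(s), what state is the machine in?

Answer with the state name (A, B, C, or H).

Answer: B

Derivation:
Step 1: in state A at pos -1, read 0 -> (A,0)->write 1,move L,goto B. Now: state=B, head=-2, tape[-3..0]=0110 (head:  ^)
Step 2: in state B at pos -2, read 1 -> (B,1)->write 1,move R,goto C. Now: state=C, head=-1, tape[-3..0]=0110 (head:   ^)
Step 3: in state C at pos -1, read 1 -> (C,1)->write 0,move R,goto B. Now: state=B, head=0, tape[-3..1]=01000 (head:    ^)
Step 4: in state B at pos 0, read 0 -> (B,0)->write 1,move L,goto A. Now: state=A, head=-1, tape[-3..1]=01010 (head:   ^)
Step 5: in state A at pos -1, read 0 -> (A,0)->write 1,move L,goto B. Now: state=B, head=-2, tape[-3..1]=01110 (head:  ^)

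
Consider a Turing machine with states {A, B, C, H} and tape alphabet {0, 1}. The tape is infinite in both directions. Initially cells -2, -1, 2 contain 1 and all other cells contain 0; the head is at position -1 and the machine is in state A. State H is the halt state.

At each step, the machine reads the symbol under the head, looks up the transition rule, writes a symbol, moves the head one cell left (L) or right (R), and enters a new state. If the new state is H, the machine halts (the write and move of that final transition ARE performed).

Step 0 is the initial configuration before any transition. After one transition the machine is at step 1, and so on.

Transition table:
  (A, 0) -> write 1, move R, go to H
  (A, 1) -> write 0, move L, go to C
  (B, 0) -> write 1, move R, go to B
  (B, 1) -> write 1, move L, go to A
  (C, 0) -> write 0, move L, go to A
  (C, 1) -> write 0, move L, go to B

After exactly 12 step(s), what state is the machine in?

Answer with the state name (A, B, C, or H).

Step 1: in state A at pos -1, read 1 -> (A,1)->write 0,move L,goto C. Now: state=C, head=-2, tape[-3..3]=0100010 (head:  ^)
Step 2: in state C at pos -2, read 1 -> (C,1)->write 0,move L,goto B. Now: state=B, head=-3, tape[-4..3]=00000010 (head:  ^)
Step 3: in state B at pos -3, read 0 -> (B,0)->write 1,move R,goto B. Now: state=B, head=-2, tape[-4..3]=01000010 (head:   ^)
Step 4: in state B at pos -2, read 0 -> (B,0)->write 1,move R,goto B. Now: state=B, head=-1, tape[-4..3]=01100010 (head:    ^)
Step 5: in state B at pos -1, read 0 -> (B,0)->write 1,move R,goto B. Now: state=B, head=0, tape[-4..3]=01110010 (head:     ^)
Step 6: in state B at pos 0, read 0 -> (B,0)->write 1,move R,goto B. Now: state=B, head=1, tape[-4..3]=01111010 (head:      ^)
Step 7: in state B at pos 1, read 0 -> (B,0)->write 1,move R,goto B. Now: state=B, head=2, tape[-4..3]=01111110 (head:       ^)
Step 8: in state B at pos 2, read 1 -> (B,1)->write 1,move L,goto A. Now: state=A, head=1, tape[-4..3]=01111110 (head:      ^)
Step 9: in state A at pos 1, read 1 -> (A,1)->write 0,move L,goto C. Now: state=C, head=0, tape[-4..3]=01111010 (head:     ^)
Step 10: in state C at pos 0, read 1 -> (C,1)->write 0,move L,goto B. Now: state=B, head=-1, tape[-4..3]=01110010 (head:    ^)
Step 11: in state B at pos -1, read 1 -> (B,1)->write 1,move L,goto A. Now: state=A, head=-2, tape[-4..3]=01110010 (head:   ^)
Step 12: in state A at pos -2, read 1 -> (A,1)->write 0,move L,goto C. Now: state=C, head=-3, tape[-4..3]=01010010 (head:  ^)

Answer: C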